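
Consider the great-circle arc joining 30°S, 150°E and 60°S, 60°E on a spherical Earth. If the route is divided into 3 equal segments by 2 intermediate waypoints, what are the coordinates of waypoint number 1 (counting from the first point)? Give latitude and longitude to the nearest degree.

≈ 47°S, 133°E

The haversine formula gives a central angle δ ≈ 1.123 rad (64.3°) between the endpoints.
Interpolate at f = 1/3 with slerp weights a = sin((1−f)δ)/sin δ ≈ 0.755, b = sin(fδ)/sin δ ≈ 0.406.
p = a·p₁ + b·p₂ ≈ (-0.465, 0.503, -0.729); φ = arcsin(p_z) ≈ -46.79°, λ = atan2(p_y, p_x) ≈ 132.77°.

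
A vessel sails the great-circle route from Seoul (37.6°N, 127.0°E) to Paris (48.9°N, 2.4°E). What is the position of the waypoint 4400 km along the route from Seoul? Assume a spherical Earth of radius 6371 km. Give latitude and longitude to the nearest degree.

≈ 63°N, 76°E

Write both endpoints as unit vectors p₁, p₂ with components (cos φ cos λ, cos φ sin λ, sin φ).
The central angle between the endpoints is δ = arccos(p₁·p₂) ≈ 1.406 rad (80.6°). The total great-circle distance is δ·R ≈ 1.406 × 6371 ≈ 8958 km, so the target fraction is f = 4400/8958 ≈ 0.491.
Interpolate at f ≈ 0.491 with slerp weights a = sin((1−f)δ)/sin δ ≈ 0.665, b = sin(fδ)/sin δ ≈ 0.646.
p = a·p₁ + b·p₂ ≈ (0.107, 0.439, 0.892); φ = arcsin(p_z) ≈ 63.17°, λ = atan2(p_y, p_x) ≈ 76.27°.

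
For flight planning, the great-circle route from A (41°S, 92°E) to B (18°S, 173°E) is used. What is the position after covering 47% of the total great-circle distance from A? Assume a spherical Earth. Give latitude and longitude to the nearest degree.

Convert each endpoint to a unit vector on the sphere (x = cos φ cos λ, y = cos φ sin λ, z = sin φ).
The central angle between the endpoints is δ = arccos(p₁·p₂) ≈ 1.250 rad (71.6°).
Interpolate at f = 0.47 with slerp weights a = sin((1−f)δ)/sin δ ≈ 0.648, b = sin(fδ)/sin δ ≈ 0.584.
p = a·p₁ + b·p₂ ≈ (-0.568, 0.557, -0.606); φ = arcsin(p_z) ≈ -37.29°, λ = atan2(p_y, p_x) ≈ 135.60°.

≈ (37°S, 136°E)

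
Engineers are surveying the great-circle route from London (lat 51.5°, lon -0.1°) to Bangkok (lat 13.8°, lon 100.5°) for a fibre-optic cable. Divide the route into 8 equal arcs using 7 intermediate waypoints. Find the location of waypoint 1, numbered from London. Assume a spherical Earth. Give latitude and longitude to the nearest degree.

From cos δ = sin φ₁ sin φ₂ + cos φ₁ cos φ₂ cos Δλ, the central angle is δ ≈ 1.495 rad (85.7°).
Interpolate at f = 1/8 with slerp weights a = sin((1−f)δ)/sin δ ≈ 0.969, b = sin(fδ)/sin δ ≈ 0.186.
p = a·p₁ + b·p₂ ≈ (0.570, 0.177, 0.802); φ = arcsin(p_z) ≈ 53.36°, λ = atan2(p_y, p_x) ≈ 17.24°.

≈ lat 53°, lon 17°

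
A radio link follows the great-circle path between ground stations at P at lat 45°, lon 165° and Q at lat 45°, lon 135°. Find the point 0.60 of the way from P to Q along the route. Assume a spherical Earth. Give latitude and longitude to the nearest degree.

≈ lat 46°, lon 147°

Write both endpoints as unit vectors p₁, p₂ with components (cos φ cos λ, cos φ sin λ, sin φ).
The central angle between the endpoints is δ = arccos(p₁·p₂) ≈ 0.368 rad (21.1°).
Interpolate at f = 0.60 with slerp weights a = sin((1−f)δ)/sin δ ≈ 0.408, b = sin(fδ)/sin δ ≈ 0.609.
p = a·p₁ + b·p₂ ≈ (-0.583, 0.379, 0.719); φ = arcsin(p_z) ≈ 45.95°, λ = atan2(p_y, p_x) ≈ 146.97°.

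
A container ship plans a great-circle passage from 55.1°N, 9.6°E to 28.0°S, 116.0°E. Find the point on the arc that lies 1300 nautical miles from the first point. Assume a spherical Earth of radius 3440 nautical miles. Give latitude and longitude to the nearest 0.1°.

≈ 48.3°N, 43.2°E

Write both endpoints as unit vectors p₁, p₂ with components (cos φ cos λ, cos φ sin λ, sin φ).
The central angle between the endpoints is δ = arccos(p₁·p₂) ≈ 2.127 rad (121.8°). The total great-circle distance is δ·R ≈ 2.127 × 3440 ≈ 7316 nmi, so the target fraction is f = 1300/7316 ≈ 0.178.
Interpolate at f ≈ 0.178 with slerp weights a = sin((1−f)δ)/sin δ ≈ 1.159, b = sin(fδ)/sin δ ≈ 0.434.
p = a·p₁ + b·p₂ ≈ (0.486, 0.455, 0.746); φ = arcsin(p_z) ≈ 48.27°, λ = atan2(p_y, p_x) ≈ 43.16°.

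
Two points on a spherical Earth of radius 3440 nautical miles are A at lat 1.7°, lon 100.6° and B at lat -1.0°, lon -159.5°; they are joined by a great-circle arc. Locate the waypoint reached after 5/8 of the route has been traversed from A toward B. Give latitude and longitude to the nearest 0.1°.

The haversine formula gives a central angle δ ≈ 1.744 rad (99.9°) between the endpoints.
Interpolate at f = 5/8 with slerp weights a = sin((1−f)δ)/sin δ ≈ 0.618, b = sin(fδ)/sin δ ≈ 0.900.
p = a·p₁ + b·p₂ ≈ (-0.957, 0.292, 0.003); φ = arcsin(p_z) ≈ 0.15°, λ = atan2(p_y, p_x) ≈ 163.04°.

≈ lat 0.1°, lon 163.0°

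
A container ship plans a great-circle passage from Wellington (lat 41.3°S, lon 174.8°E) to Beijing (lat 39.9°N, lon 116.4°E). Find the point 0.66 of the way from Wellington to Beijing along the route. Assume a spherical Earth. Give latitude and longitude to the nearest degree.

≈ lat 13°N, lon 137°E

The haversine formula gives a central angle δ ≈ 1.692 rad (97.0°) between the endpoints.
Interpolate at f = 0.66 with slerp weights a = sin((1−f)δ)/sin δ ≈ 0.548, b = sin(fδ)/sin δ ≈ 0.905.
p = a·p₁ + b·p₂ ≈ (-0.719, 0.660, 0.219); φ = arcsin(p_z) ≈ 12.65°, λ = atan2(p_y, p_x) ≈ 137.47°.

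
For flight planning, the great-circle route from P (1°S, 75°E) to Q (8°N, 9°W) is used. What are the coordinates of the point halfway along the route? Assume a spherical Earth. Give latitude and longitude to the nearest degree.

≈ (5°N, 33°E)

Write both endpoints as unit vectors p₁, p₂ with components (cos φ cos λ, cos φ sin λ, sin φ).
The central angle between the endpoints is δ = arccos(p₁·p₂) ≈ 1.470 rad (84.2°).
Interpolate at f = 1/2 with slerp weights a = sin((1−f)δ)/sin δ ≈ 0.674, b = sin(fδ)/sin δ ≈ 0.674.
p = a·p₁ + b·p₂ ≈ (0.833, 0.546, 0.082); φ = arcsin(p_z) ≈ 4.70°, λ = atan2(p_y, p_x) ≈ 33.25°.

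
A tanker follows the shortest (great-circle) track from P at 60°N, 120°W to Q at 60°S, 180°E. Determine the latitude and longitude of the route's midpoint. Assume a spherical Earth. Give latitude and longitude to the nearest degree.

Write both endpoints as unit vectors p₁, p₂ with components (cos φ cos λ, cos φ sin λ, sin φ).
The central angle between the endpoints is δ = arccos(p₁·p₂) ≈ 2.246 rad (128.7°).
Interpolate at f = 1/2 with slerp weights a = sin((1−f)δ)/sin δ ≈ 1.155, b = sin(fδ)/sin δ ≈ 1.155.
p = a·p₁ + b·p₂ ≈ (-0.866, -0.500, 0.000); φ = arcsin(p_z) ≈ 0.00°, λ = atan2(p_y, p_x) ≈ -150.00°.

≈ 0°N, 150°W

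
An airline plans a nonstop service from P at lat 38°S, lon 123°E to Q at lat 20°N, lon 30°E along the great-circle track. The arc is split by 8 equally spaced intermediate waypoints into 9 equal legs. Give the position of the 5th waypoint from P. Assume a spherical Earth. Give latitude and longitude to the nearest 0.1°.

≈ lat 9.3°S, lon 66.6°E

Write both endpoints as unit vectors p₁, p₂ with components (cos φ cos λ, cos φ sin λ, sin φ).
The central angle between the endpoints is δ = arccos(p₁·p₂) ≈ 1.823 rad (104.4°).
Interpolate at f = 5/9 with slerp weights a = sin((1−f)δ)/sin δ ≈ 0.748, b = sin(fδ)/sin δ ≈ 0.876.
p = a·p₁ + b·p₂ ≈ (0.392, 0.906, -0.161); φ = arcsin(p_z) ≈ -9.26°, λ = atan2(p_y, p_x) ≈ 66.61°.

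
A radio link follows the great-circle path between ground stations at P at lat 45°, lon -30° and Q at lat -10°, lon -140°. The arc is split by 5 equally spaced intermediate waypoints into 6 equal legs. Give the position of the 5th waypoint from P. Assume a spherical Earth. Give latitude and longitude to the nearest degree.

Convert each endpoint to a unit vector on the sphere (x = cos φ cos λ, y = cos φ sin λ, z = sin φ).
The central angle between the endpoints is δ = arccos(p₁·p₂) ≈ 1.940 rad (111.2°).
Interpolate at f = 5/6 with slerp weights a = sin((1−f)δ)/sin δ ≈ 0.341, b = sin(fδ)/sin δ ≈ 1.071.
p = a·p₁ + b·p₂ ≈ (-0.599, -0.799, 0.055); φ = arcsin(p_z) ≈ 3.15°, λ = atan2(p_y, p_x) ≈ -126.90°.

≈ lat 3°, lon -127°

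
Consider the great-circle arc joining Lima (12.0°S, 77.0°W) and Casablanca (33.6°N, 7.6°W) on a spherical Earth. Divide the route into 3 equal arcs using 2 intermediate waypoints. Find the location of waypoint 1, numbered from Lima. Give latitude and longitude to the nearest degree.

Write both endpoints as unit vectors p₁, p₂ with components (cos φ cos λ, cos φ sin λ, sin φ).
The central angle between the endpoints is δ = arccos(p₁·p₂) ≈ 1.398 rad (80.1°).
Interpolate at f = 1/3 with slerp weights a = sin((1−f)δ)/sin δ ≈ 0.815, b = sin(fδ)/sin δ ≈ 0.456.
p = a·p₁ + b·p₂ ≈ (0.556, -0.827, 0.083); φ = arcsin(p_z) ≈ 4.76°, λ = atan2(p_y, p_x) ≈ -56.09°.

≈ 5°N, 56°W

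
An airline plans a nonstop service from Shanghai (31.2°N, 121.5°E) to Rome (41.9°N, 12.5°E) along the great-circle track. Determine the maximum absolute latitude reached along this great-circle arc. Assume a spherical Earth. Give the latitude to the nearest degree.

The great circle lies in the plane with unit normal n̂ = (p₁ × p₂)/|p₁ × p₂|.
Here n̂_z ≈ -0.608; the vertex latitude is φ_max = arccos|n̂_z| ≈ 52.6°.

≈ 53°N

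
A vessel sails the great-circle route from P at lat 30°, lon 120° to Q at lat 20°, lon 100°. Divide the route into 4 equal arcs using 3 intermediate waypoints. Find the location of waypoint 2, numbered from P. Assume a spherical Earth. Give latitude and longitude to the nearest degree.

From cos δ = sin φ₁ sin φ₂ + cos φ₁ cos φ₂ cos Δλ, the central angle is δ ≈ 0.360 rad (20.7°).
Interpolate at f = 2/4 with slerp weights a = sin((1−f)δ)/sin δ ≈ 0.508, b = sin(fδ)/sin δ ≈ 0.508.
p = a·p₁ + b·p₂ ≈ (-0.303, 0.852, 0.428); φ = arcsin(p_z) ≈ 25.34°, λ = atan2(p_y, p_x) ≈ 109.59°.

≈ lat 25°, lon 110°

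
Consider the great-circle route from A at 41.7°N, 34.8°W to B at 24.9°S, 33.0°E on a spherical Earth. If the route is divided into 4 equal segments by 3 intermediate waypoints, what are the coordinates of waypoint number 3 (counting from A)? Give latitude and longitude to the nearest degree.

≈ 8°S, 17°E

From cos δ = sin φ₁ sin φ₂ + cos φ₁ cos φ₂ cos Δλ, the central angle is δ ≈ 1.595 rad (91.4°).
Interpolate at f = 3/4 with slerp weights a = sin((1−f)δ)/sin δ ≈ 0.388, b = sin(fδ)/sin δ ≈ 0.931.
p = a·p₁ + b·p₂ ≈ (0.946, 0.294, -0.134); φ = arcsin(p_z) ≈ -7.68°, λ = atan2(p_y, p_x) ≈ 17.28°.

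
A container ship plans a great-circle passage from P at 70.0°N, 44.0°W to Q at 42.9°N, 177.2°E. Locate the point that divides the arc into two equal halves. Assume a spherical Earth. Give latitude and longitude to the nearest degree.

Write both endpoints as unit vectors p₁, p₂ with components (cos φ cos λ, cos φ sin λ, sin φ).
The central angle between the endpoints is δ = arccos(p₁·p₂) ≈ 1.103 rad (63.2°).
Interpolate at f = 1/2 with slerp weights a = sin((1−f)δ)/sin δ ≈ 0.587, b = sin(fδ)/sin δ ≈ 0.587.
p = a·p₁ + b·p₂ ≈ (-0.285, -0.118, 0.951); φ = arcsin(p_z) ≈ 72.02°, λ = atan2(p_y, p_x) ≈ -157.44°.

≈ 72°N, 157°W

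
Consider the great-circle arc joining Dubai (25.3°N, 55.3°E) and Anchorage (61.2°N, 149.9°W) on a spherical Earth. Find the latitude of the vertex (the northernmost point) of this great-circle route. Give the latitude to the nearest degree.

The great circle lies in the plane with unit normal n̂ = (p₁ × p₂)/|p₁ × p₂|.
Here n̂_z ≈ +0.185; the vertex latitude is φ_max = arccos|n̂_z| ≈ 79.3°.
Check via Clairaut: cos φ_max = |cos φ₁| · sin C = cos(25.3°)·sin(11.8°) ≈ 0.185, again giving ≈ 79.3°.

≈ 79°N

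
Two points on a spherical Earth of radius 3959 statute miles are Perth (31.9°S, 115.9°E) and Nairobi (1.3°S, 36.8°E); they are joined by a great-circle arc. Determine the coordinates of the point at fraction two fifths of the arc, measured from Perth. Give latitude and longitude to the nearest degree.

Convert each endpoint to a unit vector on the sphere (x = cos φ cos λ, y = cos φ sin λ, z = sin φ).
The central angle between the endpoints is δ = arccos(p₁·p₂) ≈ 1.397 rad (80.1°).
Interpolate at f = 2/5 with slerp weights a = sin((1−f)δ)/sin δ ≈ 0.755, b = sin(fδ)/sin δ ≈ 0.538.
p = a·p₁ + b·p₂ ≈ (0.151, 0.899, -0.411); φ = arcsin(p_z) ≈ -24.28°, λ = atan2(p_y, p_x) ≈ 80.46°.

≈ 24°S, 80°E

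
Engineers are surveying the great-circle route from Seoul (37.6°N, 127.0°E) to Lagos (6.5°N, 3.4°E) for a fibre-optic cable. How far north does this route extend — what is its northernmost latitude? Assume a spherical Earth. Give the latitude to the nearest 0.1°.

The great circle lies in the plane with unit normal n̂ = (p₁ × p₂)/|p₁ × p₂|.
Here n̂_z ≈ -0.705; the vertex latitude is φ_max = arccos|n̂_z| ≈ 45.2°.
Check via Clairaut: cos φ_max = |cos φ₁| · sin C = cos(37.6°)·sin(62.8°) ≈ 0.705, again giving ≈ 45.2°.

≈ 45.2°N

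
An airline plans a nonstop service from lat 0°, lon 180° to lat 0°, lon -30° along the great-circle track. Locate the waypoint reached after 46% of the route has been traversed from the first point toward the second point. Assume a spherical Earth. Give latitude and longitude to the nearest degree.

≈ lat 0°, lon -111°

From cos δ = sin φ₁ sin φ₂ + cos φ₁ cos φ₂ cos Δλ, the central angle is δ ≈ 2.618 rad (150.0°).
Interpolate at f = 0.46 with slerp weights a = sin((1−f)δ)/sin δ ≈ 1.975, b = sin(fδ)/sin δ ≈ 1.867.
p = a·p₁ + b·p₂ ≈ (-0.358, -0.934, 0.000); φ = arcsin(p_z) ≈ 0.00°, λ = atan2(p_y, p_x) ≈ -111.00°.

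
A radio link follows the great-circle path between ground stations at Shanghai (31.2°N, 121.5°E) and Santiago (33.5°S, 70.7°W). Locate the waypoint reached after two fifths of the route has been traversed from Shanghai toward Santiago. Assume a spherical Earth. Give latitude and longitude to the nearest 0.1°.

Convert each endpoint to a unit vector on the sphere (x = cos φ cos λ, y = cos φ sin λ, z = sin φ).
The central angle between the endpoints is δ = arccos(p₁·p₂) ≈ 2.957 rad (169.4°).
Interpolate at f = 2/5 with slerp weights a = sin((1−f)δ)/sin δ ≈ 5.347, b = sin(fδ)/sin δ ≈ 5.055.
p = a·p₁ + b·p₂ ≈ (-0.997, -0.078, -0.020); φ = arcsin(p_z) ≈ -1.13°, λ = atan2(p_y, p_x) ≈ -175.51°.

≈ (1.1°S, 175.5°W)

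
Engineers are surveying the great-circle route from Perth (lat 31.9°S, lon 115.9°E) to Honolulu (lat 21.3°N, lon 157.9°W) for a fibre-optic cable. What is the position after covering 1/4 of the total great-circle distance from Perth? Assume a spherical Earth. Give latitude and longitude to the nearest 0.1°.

≈ lat 21.1°S, lon 140.6°E

Write both endpoints as unit vectors p₁, p₂ with components (cos φ cos λ, cos φ sin λ, sin φ).
The central angle between the endpoints is δ = arccos(p₁·p₂) ≈ 1.711 rad (98.0°).
Interpolate at f = 1/4 with slerp weights a = sin((1−f)δ)/sin δ ≈ 0.968, b = sin(fδ)/sin δ ≈ 0.419.
p = a·p₁ + b·p₂ ≈ (-0.721, 0.593, -0.360); φ = arcsin(p_z) ≈ -21.07°, λ = atan2(p_y, p_x) ≈ 140.57°.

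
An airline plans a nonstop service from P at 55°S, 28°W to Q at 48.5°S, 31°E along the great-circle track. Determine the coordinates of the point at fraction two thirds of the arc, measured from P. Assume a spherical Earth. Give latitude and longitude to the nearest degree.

Write both endpoints as unit vectors p₁, p₂ with components (cos φ cos λ, cos φ sin λ, sin φ).
The central angle between the endpoints is δ = arccos(p₁·p₂) ≈ 0.628 rad (36.0°).
Interpolate at f = 2/3 with slerp weights a = sin((1−f)δ)/sin δ ≈ 0.354, b = sin(fδ)/sin δ ≈ 0.692.
p = a·p₁ + b·p₂ ≈ (0.572, 0.141, -0.808); φ = arcsin(p_z) ≈ -53.90°, λ = atan2(p_y, p_x) ≈ 13.84°.

≈ 54°S, 14°E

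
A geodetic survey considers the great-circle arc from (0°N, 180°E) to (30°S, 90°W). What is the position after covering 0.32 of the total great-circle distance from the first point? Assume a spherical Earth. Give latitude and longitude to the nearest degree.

≈ (14°S, 155°W)

The haversine formula gives a central angle δ ≈ 1.571 rad (90.0°) between the endpoints.
Interpolate at f = 0.32 with slerp weights a = sin((1−f)δ)/sin δ ≈ 0.876, b = sin(fδ)/sin δ ≈ 0.482.
p = a·p₁ + b·p₂ ≈ (-0.876, -0.417, -0.241); φ = arcsin(p_z) ≈ -13.94°, λ = atan2(p_y, p_x) ≈ -154.54°.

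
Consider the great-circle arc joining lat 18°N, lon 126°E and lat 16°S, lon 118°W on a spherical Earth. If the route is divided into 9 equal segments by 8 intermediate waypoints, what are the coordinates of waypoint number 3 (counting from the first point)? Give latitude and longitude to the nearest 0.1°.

From cos δ = sin φ₁ sin φ₂ + cos φ₁ cos φ₂ cos Δλ, the central angle is δ ≈ 2.078 rad (119.1°).
Interpolate at f = 3/9 with slerp weights a = sin((1−f)δ)/sin δ ≈ 1.125, b = sin(fδ)/sin δ ≈ 0.731.
p = a·p₁ + b·p₂ ≈ (-0.958, 0.245, 0.146); φ = arcsin(p_z) ≈ 8.40°, λ = atan2(p_y, p_x) ≈ 165.66°.

≈ lat 8.4°N, lon 165.7°E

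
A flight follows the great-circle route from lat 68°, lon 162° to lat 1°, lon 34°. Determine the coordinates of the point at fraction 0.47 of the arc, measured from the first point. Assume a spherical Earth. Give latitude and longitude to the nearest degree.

≈ lat 52°, lon 57°

Convert each endpoint to a unit vector on the sphere (x = cos φ cos λ, y = cos φ sin λ, z = sin φ).
The central angle between the endpoints is δ = arccos(p₁·p₂) ≈ 1.787 rad (102.4°).
Interpolate at f = 0.47 with slerp weights a = sin((1−f)δ)/sin δ ≈ 0.831, b = sin(fδ)/sin δ ≈ 0.762.
p = a·p₁ + b·p₂ ≈ (0.336, 0.522, 0.784); φ = arcsin(p_z) ≈ 51.61°, λ = atan2(p_y, p_x) ≈ 57.27°.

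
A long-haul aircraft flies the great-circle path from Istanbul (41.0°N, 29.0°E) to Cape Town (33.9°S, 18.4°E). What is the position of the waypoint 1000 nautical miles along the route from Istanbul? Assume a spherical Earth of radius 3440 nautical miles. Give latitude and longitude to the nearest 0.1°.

The haversine formula gives a central angle δ ≈ 1.318 rad (75.5°) between the endpoints. The total great-circle distance is δ·R ≈ 1.318 × 3440 ≈ 4535 nmi, so the target fraction is f = 1000/4535 ≈ 0.221.
Interpolate at f ≈ 0.221 with slerp weights a = sin((1−f)δ)/sin δ ≈ 0.884, b = sin(fδ)/sin δ ≈ 0.296.
p = a·p₁ + b·p₂ ≈ (0.817, 0.401, 0.415); φ = arcsin(p_z) ≈ 24.51°, λ = atan2(p_y, p_x) ≈ 26.15°.

≈ 24.5°N, 26.2°E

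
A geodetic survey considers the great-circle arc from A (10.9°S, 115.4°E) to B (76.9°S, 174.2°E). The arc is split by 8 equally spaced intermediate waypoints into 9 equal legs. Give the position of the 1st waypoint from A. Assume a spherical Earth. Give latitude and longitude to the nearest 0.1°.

The haversine formula gives a central angle δ ≈ 1.267 rad (72.6°) between the endpoints.
Interpolate at f = 1/9 with slerp weights a = sin((1−f)δ)/sin δ ≈ 0.946, b = sin(fδ)/sin δ ≈ 0.147.
p = a·p₁ + b·p₂ ≈ (-0.432, 0.843, -0.322); φ = arcsin(p_z) ≈ -18.79°, λ = atan2(p_y, p_x) ≈ 117.13°.

≈ (18.8°S, 117.1°E)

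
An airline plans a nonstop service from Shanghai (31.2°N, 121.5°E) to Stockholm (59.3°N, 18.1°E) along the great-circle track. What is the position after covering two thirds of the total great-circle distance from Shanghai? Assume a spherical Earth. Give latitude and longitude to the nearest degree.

The haversine formula gives a central angle δ ≈ 1.219 rad (69.9°) between the endpoints.
Interpolate at f = 2/3 with slerp weights a = sin((1−f)δ)/sin δ ≈ 0.421, b = sin(fδ)/sin δ ≈ 0.774.
p = a·p₁ + b·p₂ ≈ (0.187, 0.430, 0.883); φ = arcsin(p_z) ≈ 62.04°, λ = atan2(p_y, p_x) ≈ 66.46°.

≈ 62°N, 66°E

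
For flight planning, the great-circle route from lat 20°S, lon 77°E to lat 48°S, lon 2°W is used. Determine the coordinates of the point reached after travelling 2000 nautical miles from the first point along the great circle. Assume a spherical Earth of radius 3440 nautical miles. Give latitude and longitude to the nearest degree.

Convert each endpoint to a unit vector on the sphere (x = cos φ cos λ, y = cos φ sin λ, z = sin φ).
The central angle between the endpoints is δ = arccos(p₁·p₂) ≈ 1.187 rad (68.0°). The total great-circle distance is δ·R ≈ 1.187 × 3440 ≈ 4084 nmi, so the target fraction is f = 2000/4084 ≈ 0.490.
Interpolate at f ≈ 0.490 with slerp weights a = sin((1−f)δ)/sin δ ≈ 0.614, b = sin(fδ)/sin δ ≈ 0.592.
p = a·p₁ + b·p₂ ≈ (0.526, 0.548, -0.650); φ = arcsin(p_z) ≈ -40.55°, λ = atan2(p_y, p_x) ≈ 46.21°.

≈ lat 41°S, lon 46°E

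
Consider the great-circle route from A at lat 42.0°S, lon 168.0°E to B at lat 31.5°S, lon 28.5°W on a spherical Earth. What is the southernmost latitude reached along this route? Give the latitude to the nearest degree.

≈ 79°S

The great circle lies in the plane with unit normal n̂ = (p₁ × p₂)/|p₁ × p₂|.
Here n̂_z ≈ +0.186; the vertex latitude is φ_max = arccos|n̂_z| ≈ 79.3°.
Check via Clairaut: cos φ_max = |cos φ₁| · sin C = cos(42.0°)·sin(165.5°) ≈ 0.186, again giving ≈ 79.3°.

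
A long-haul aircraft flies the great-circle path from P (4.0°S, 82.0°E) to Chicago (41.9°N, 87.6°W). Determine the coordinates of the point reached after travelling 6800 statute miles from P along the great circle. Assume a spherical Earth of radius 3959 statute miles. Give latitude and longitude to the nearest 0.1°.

≈ (77.0°N, 28.4°W)

Convert each endpoint to a unit vector on the sphere (x = cos φ cos λ, y = cos φ sin λ, z = sin φ).
The central angle between the endpoints is δ = arccos(p₁·p₂) ≈ 2.461 rad (141.0°). The total great-circle distance is δ·R ≈ 2.461 × 3959 ≈ 9741 mi, so the target fraction is f = 6800/9741 ≈ 0.698.
Interpolate at f ≈ 0.698 with slerp weights a = sin((1−f)δ)/sin δ ≈ 1.074, b = sin(fδ)/sin δ ≈ 1.571.
p = a·p₁ + b·p₂ ≈ (0.198, -0.107, 0.974); φ = arcsin(p_z) ≈ 76.98°, λ = atan2(p_y, p_x) ≈ -28.40°.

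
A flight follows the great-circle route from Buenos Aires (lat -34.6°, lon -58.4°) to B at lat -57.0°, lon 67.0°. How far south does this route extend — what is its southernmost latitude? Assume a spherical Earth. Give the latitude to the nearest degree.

The great circle lies in the plane with unit normal n̂ = (p₁ × p₂)/|p₁ × p₂|.
Here n̂_z ≈ +0.374; the vertex latitude is φ_max = arccos|n̂_z| ≈ 68.0°.
Check via Clairaut: cos φ_max = |cos φ₁| · sin C = cos(34.6°)·sin(153.0°) ≈ 0.374, again giving ≈ 68.0°.

≈ -68°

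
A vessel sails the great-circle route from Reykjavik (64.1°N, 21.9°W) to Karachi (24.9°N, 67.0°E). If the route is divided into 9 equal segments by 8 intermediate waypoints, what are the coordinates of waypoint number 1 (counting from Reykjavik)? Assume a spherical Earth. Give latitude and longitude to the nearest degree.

Write both endpoints as unit vectors p₁, p₂ with components (cos φ cos λ, cos φ sin λ, sin φ).
The central angle between the endpoints is δ = arccos(p₁·p₂) ≈ 1.174 rad (67.3°).
Interpolate at f = 1/9 with slerp weights a = sin((1−f)δ)/sin δ ≈ 0.937, b = sin(fδ)/sin δ ≈ 0.141.
p = a·p₁ + b·p₂ ≈ (0.430, -0.035, 0.902); φ = arcsin(p_z) ≈ 64.46°, λ = atan2(p_y, p_x) ≈ -4.64°.

≈ 64°N, 5°W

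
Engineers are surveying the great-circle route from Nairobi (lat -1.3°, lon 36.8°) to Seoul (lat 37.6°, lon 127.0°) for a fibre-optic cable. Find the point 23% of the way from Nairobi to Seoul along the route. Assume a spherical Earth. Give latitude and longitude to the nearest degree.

Convert each endpoint to a unit vector on the sphere (x = cos φ cos λ, y = cos φ sin λ, z = sin φ).
The central angle between the endpoints is δ = arccos(p₁·p₂) ≈ 1.587 rad (91.0°).
Interpolate at f = 0.23 with slerp weights a = sin((1−f)δ)/sin δ ≈ 0.940, b = sin(fδ)/sin δ ≈ 0.357.
p = a·p₁ + b·p₂ ≈ (0.582, 0.789, 0.197); φ = arcsin(p_z) ≈ 11.34°, λ = atan2(p_y, p_x) ≈ 53.57°.

≈ lat 11°, lon 54°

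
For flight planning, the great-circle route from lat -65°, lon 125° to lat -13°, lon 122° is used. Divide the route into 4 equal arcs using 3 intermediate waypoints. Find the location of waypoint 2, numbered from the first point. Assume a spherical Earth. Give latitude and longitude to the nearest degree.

Write both endpoints as unit vectors p₁, p₂ with components (cos φ cos λ, cos φ sin λ, sin φ).
The central angle between the endpoints is δ = arccos(p₁·p₂) ≈ 0.908 rad (52.0°).
Interpolate at f = 2/4 with slerp weights a = sin((1−f)δ)/sin δ ≈ 0.556, b = sin(fδ)/sin δ ≈ 0.556.
p = a·p₁ + b·p₂ ≈ (-0.422, 0.652, -0.629); φ = arcsin(p_z) ≈ -39.01°, λ = atan2(p_y, p_x) ≈ 122.91°.

≈ lat -39°, lon 123°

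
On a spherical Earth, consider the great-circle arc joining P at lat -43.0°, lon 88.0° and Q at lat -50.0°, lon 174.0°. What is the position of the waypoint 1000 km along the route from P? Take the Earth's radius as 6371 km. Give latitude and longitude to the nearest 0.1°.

The haversine formula gives a central angle δ ≈ 0.982 rad (56.3°) between the endpoints. The total great-circle distance is δ·R ≈ 0.982 × 6371 ≈ 6257 km, so the target fraction is f = 1000/6257 ≈ 0.160.
Interpolate at f ≈ 0.160 with slerp weights a = sin((1−f)δ)/sin δ ≈ 0.883, b = sin(fδ)/sin δ ≈ 0.188.
p = a·p₁ + b·p₂ ≈ (-0.098, 0.658, -0.746); φ = arcsin(p_z) ≈ -48.28°, λ = atan2(p_y, p_x) ≈ 98.43°.

≈ lat -48.3°, lon 98.4°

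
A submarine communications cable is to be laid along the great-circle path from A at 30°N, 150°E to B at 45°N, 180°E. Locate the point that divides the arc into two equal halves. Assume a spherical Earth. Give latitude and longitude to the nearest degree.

Convert each endpoint to a unit vector on the sphere (x = cos φ cos λ, y = cos φ sin λ, z = sin φ).
The central angle between the endpoints is δ = arccos(p₁·p₂) ≈ 0.487 rad (27.9°).
Interpolate at f = 1/2 with slerp weights a = sin((1−f)δ)/sin δ ≈ 0.515, b = sin(fδ)/sin δ ≈ 0.515.
p = a·p₁ + b·p₂ ≈ (-0.751, 0.223, 0.622); φ = arcsin(p_z) ≈ 38.45°, λ = atan2(p_y, p_x) ≈ 163.45°.

≈ 38°N, 163°E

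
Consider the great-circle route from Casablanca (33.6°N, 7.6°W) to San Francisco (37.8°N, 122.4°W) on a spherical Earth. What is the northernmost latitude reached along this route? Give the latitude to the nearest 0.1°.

The great circle lies in the plane with unit normal n̂ = (p₁ × p₂)/|p₁ × p₂|.
Here n̂_z ≈ -0.599; the vertex latitude is φ_max = arccos|n̂_z| ≈ 53.2°.
Check via Clairaut: cos φ_max = |cos φ₁| · sin C = cos(33.6°)·sin(45.9°) ≈ 0.599, again giving ≈ 53.2°.

≈ 53.2°N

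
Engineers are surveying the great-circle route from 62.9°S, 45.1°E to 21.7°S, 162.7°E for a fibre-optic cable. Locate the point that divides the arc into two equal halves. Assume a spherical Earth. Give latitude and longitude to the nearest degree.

≈ 57°S, 133°E

Write both endpoints as unit vectors p₁, p₂ with components (cos φ cos λ, cos φ sin λ, sin φ).
The central angle between the endpoints is δ = arccos(p₁·p₂) ≈ 1.437 rad (82.4°).
Interpolate at f = 1/2 with slerp weights a = sin((1−f)δ)/sin δ ≈ 0.664, b = sin(fδ)/sin δ ≈ 0.664.
p = a·p₁ + b·p₂ ≈ (-0.376, 0.398, -0.837); φ = arcsin(p_z) ≈ -56.82°, λ = atan2(p_y, p_x) ≈ 133.36°.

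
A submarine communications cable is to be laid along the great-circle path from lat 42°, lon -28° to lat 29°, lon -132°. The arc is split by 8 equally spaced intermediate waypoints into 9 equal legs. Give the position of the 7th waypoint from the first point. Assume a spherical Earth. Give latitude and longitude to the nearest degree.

Write both endpoints as unit vectors p₁, p₂ with components (cos φ cos λ, cos φ sin λ, sin φ).
The central angle between the endpoints is δ = arccos(p₁·p₂) ≈ 1.403 rad (80.4°).
Interpolate at f = 7/9 with slerp weights a = sin((1−f)δ)/sin δ ≈ 0.311, b = sin(fδ)/sin δ ≈ 0.900.
p = a·p₁ + b·p₂ ≈ (-0.322, -0.693, 0.644); φ = arcsin(p_z) ≈ 40.12°, λ = atan2(p_y, p_x) ≈ -114.94°.

≈ lat 40°, lon -115°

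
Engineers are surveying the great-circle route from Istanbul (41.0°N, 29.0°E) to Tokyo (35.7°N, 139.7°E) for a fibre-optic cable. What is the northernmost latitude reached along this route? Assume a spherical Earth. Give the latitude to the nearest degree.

The great circle lies in the plane with unit normal n̂ = (p₁ × p₂)/|p₁ × p₂|.
Here n̂_z ≈ +0.581; the vertex latitude is φ_max = arccos|n̂_z| ≈ 54.5°.
Check via Clairaut: cos φ_max = |cos φ₁| · sin C = cos(41.0°)·sin(50.4°) ≈ 0.581, again giving ≈ 54.5°.

≈ 54°N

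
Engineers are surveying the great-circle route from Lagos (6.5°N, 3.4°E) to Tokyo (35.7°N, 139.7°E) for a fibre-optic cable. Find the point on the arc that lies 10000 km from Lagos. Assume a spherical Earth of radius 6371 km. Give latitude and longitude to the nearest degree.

≈ (49°N, 101°E)

The haversine formula gives a central angle δ ≈ 2.114 rad (121.1°) between the endpoints. The total great-circle distance is δ·R ≈ 2.114 × 6371 ≈ 13471 km, so the target fraction is f = 10000/13471 ≈ 0.742.
Interpolate at f ≈ 0.742 with slerp weights a = sin((1−f)δ)/sin δ ≈ 0.606, b = sin(fδ)/sin δ ≈ 1.168.
p = a·p₁ + b·p₂ ≈ (-0.123, 0.649, 0.750); φ = arcsin(p_z) ≈ 48.63°, λ = atan2(p_y, p_x) ≈ 100.73°.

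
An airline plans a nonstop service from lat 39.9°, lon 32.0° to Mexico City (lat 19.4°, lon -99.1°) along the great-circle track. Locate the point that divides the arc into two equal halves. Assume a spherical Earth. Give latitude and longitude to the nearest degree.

From cos δ = sin φ₁ sin φ₂ + cos φ₁ cos φ₂ cos Δλ, the central angle is δ ≈ 1.837 rad (105.2°).
Interpolate at f = 1/2 with slerp weights a = sin((1−f)δ)/sin δ ≈ 0.823, b = sin(fδ)/sin δ ≈ 0.823.
p = a·p₁ + b·p₂ ≈ (0.413, -0.432, 0.802); φ = arcsin(p_z) ≈ 53.29°, λ = atan2(p_y, p_x) ≈ -46.31°.

≈ lat 53°, lon -46°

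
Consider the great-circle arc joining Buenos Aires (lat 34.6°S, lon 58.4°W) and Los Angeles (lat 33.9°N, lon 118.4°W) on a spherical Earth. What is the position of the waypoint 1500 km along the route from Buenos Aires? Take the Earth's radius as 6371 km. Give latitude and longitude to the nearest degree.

Write both endpoints as unit vectors p₁, p₂ with components (cos φ cos λ, cos φ sin λ, sin φ).
The central angle between the endpoints is δ = arccos(p₁·p₂) ≈ 1.546 rad (88.6°). The total great-circle distance is δ·R ≈ 1.546 × 6371 ≈ 9849 km, so the target fraction is f = 1500/9849 ≈ 0.152.
Interpolate at f ≈ 0.152 with slerp weights a = sin((1−f)δ)/sin δ ≈ 0.967, b = sin(fδ)/sin δ ≈ 0.233.
p = a·p₁ + b·p₂ ≈ (0.325, -0.848, -0.419); φ = arcsin(p_z) ≈ -24.75°, λ = atan2(p_y, p_x) ≈ -69.04°.

≈ lat 25°S, lon 69°W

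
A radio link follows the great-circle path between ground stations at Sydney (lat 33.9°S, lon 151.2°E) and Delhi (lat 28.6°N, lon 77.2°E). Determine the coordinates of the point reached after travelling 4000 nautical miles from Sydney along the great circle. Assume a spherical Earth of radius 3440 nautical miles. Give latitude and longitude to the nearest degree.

Write both endpoints as unit vectors p₁, p₂ with components (cos φ cos λ, cos φ sin λ, sin φ).
The central angle between the endpoints is δ = arccos(p₁·p₂) ≈ 1.637 rad (93.8°). The total great-circle distance is δ·R ≈ 1.637 × 3440 ≈ 5631 nmi, so the target fraction is f = 4000/5631 ≈ 0.710.
Interpolate at f ≈ 0.710 with slerp weights a = sin((1−f)δ)/sin δ ≈ 0.458, b = sin(fδ)/sin δ ≈ 0.920.
p = a·p₁ + b·p₂ ≈ (-0.154, 0.971, 0.185); φ = arcsin(p_z) ≈ 10.67°, λ = atan2(p_y, p_x) ≈ 99.01°.

≈ lat 11°N, lon 99°E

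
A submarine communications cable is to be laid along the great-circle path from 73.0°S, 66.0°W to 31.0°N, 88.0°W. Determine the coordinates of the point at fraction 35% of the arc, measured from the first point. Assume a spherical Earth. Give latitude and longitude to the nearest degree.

The haversine formula gives a central angle δ ≈ 1.834 rad (105.1°) between the endpoints.
Interpolate at f = 0.35 with slerp weights a = sin((1−f)δ)/sin δ ≈ 0.962, b = sin(fδ)/sin δ ≈ 0.620.
p = a·p₁ + b·p₂ ≈ (0.133, -0.788, -0.601); φ = arcsin(p_z) ≈ -36.93°, λ = atan2(p_y, p_x) ≈ -80.42°.

≈ 37°S, 80°W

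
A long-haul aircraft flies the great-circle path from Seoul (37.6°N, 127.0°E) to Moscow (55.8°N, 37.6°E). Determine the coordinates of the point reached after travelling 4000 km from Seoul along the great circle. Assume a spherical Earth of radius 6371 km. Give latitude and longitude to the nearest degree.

≈ 58°N, 81°E

From cos δ = sin φ₁ sin φ₂ + cos φ₁ cos φ₂ cos Δλ, the central angle is δ ≈ 1.036 rad (59.4°). The total great-circle distance is δ·R ≈ 1.036 × 6371 ≈ 6603 km, so the target fraction is f = 4000/6603 ≈ 0.606.
Interpolate at f ≈ 0.606 with slerp weights a = sin((1−f)δ)/sin δ ≈ 0.462, b = sin(fδ)/sin δ ≈ 0.683.
p = a·p₁ + b·p₂ ≈ (0.084, 0.526, 0.846); φ = arcsin(p_z) ≈ 57.80°, λ = atan2(p_y, p_x) ≈ 80.95°.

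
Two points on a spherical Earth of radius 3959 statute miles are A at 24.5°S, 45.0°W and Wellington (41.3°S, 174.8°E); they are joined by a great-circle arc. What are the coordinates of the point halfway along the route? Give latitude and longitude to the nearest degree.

≈ 61°S, 100°W

From cos δ = sin φ₁ sin φ₂ + cos φ₁ cos φ₂ cos Δλ, the central angle is δ ≈ 1.825 rad (104.6°).
Interpolate at f = 1/2 with slerp weights a = sin((1−f)δ)/sin δ ≈ 0.817, b = sin(fδ)/sin δ ≈ 0.817.
p = a·p₁ + b·p₂ ≈ (-0.086, -0.470, -0.878); φ = arcsin(p_z) ≈ -61.45°, λ = atan2(p_y, p_x) ≈ -100.32°.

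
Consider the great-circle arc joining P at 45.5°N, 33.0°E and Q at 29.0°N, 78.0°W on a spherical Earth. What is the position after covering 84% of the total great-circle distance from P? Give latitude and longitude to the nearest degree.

The haversine formula gives a central angle δ ≈ 1.444 rad (82.8°) between the endpoints.
Interpolate at f = 0.84 with slerp weights a = sin((1−f)δ)/sin δ ≈ 0.231, b = sin(fδ)/sin δ ≈ 0.944.
p = a·p₁ + b·p₂ ≈ (0.307, -0.720, 0.622); φ = arcsin(p_z) ≈ 38.50°, λ = atan2(p_y, p_x) ≈ -66.87°.

≈ 38°N, 67°W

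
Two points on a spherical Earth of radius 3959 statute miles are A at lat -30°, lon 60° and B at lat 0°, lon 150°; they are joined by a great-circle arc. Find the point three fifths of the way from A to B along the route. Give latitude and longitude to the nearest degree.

Write both endpoints as unit vectors p₁, p₂ with components (cos φ cos λ, cos φ sin λ, sin φ).
The central angle between the endpoints is δ = arccos(p₁·p₂) ≈ 1.571 rad (90.0°).
Interpolate at f = 3/5 with slerp weights a = sin((1−f)δ)/sin δ ≈ 0.588, b = sin(fδ)/sin δ ≈ 0.809.
p = a·p₁ + b·p₂ ≈ (-0.446, 0.845, -0.294); φ = arcsin(p_z) ≈ -17.09°, λ = atan2(p_y, p_x) ≈ 117.82°.

≈ lat -17°, lon 118°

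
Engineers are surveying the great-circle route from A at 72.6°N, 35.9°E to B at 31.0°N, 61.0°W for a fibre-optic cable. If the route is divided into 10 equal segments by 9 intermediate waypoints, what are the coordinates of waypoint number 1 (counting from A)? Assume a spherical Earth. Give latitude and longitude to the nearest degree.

≈ 73°N, 15°E

Convert each endpoint to a unit vector on the sphere (x = cos φ cos λ, y = cos φ sin λ, z = sin φ).
The central angle between the endpoints is δ = arccos(p₁·p₂) ≈ 1.092 rad (62.6°).
Interpolate at f = 1/10 with slerp weights a = sin((1−f)δ)/sin δ ≈ 0.937, b = sin(fδ)/sin δ ≈ 0.123.
p = a·p₁ + b·p₂ ≈ (0.278, 0.072, 0.958); φ = arcsin(p_z) ≈ 73.30°, λ = atan2(p_y, p_x) ≈ 14.58°.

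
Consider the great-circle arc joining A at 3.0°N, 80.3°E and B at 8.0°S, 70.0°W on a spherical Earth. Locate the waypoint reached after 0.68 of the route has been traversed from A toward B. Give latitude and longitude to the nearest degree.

≈ 11°S, 21°W

Convert each endpoint to a unit vector on the sphere (x = cos φ cos λ, y = cos φ sin λ, z = sin φ).
The central angle between the endpoints is δ = arccos(p₁·p₂) ≈ 2.619 rad (150.0°).
Interpolate at f = 0.68 with slerp weights a = sin((1−f)δ)/sin δ ≈ 1.488, b = sin(fδ)/sin δ ≈ 1.958.
p = a·p₁ + b·p₂ ≈ (0.913, -0.357, -0.195); φ = arcsin(p_z) ≈ -11.22°, λ = atan2(p_y, p_x) ≈ -21.37°.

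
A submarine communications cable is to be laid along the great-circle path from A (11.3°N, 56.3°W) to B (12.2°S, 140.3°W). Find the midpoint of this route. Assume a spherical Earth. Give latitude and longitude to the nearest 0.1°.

≈ (0.6°S, 98.2°W)

Convert each endpoint to a unit vector on the sphere (x = cos φ cos λ, y = cos φ sin λ, z = sin φ).
The central angle between the endpoints is δ = arccos(p₁·p₂) ≈ 1.512 rad (86.6°).
Interpolate at f = 1/2 with slerp weights a = sin((1−f)δ)/sin δ ≈ 0.687, b = sin(fδ)/sin δ ≈ 0.687.
p = a·p₁ + b·p₂ ≈ (-0.143, -0.990, -0.011); φ = arcsin(p_z) ≈ -0.61°, λ = atan2(p_y, p_x) ≈ -98.22°.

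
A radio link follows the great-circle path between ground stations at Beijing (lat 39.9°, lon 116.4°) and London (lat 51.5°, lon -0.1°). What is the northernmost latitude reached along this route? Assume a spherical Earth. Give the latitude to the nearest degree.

The great circle lies in the plane with unit normal n̂ = (p₁ × p₂)/|p₁ × p₂|.
Here n̂_z ≈ -0.446; the vertex latitude is φ_max = arccos|n̂_z| ≈ 63.5°.
Check via Clairaut: cos φ_max = |cos φ₁| · sin C = cos(39.9°)·sin(35.6°) ≈ 0.446, again giving ≈ 63.5°.

≈ 63°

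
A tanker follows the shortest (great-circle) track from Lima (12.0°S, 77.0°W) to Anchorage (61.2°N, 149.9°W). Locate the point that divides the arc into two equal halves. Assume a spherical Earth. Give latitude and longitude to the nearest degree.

Convert each endpoint to a unit vector on the sphere (x = cos φ cos λ, y = cos φ sin λ, z = sin φ).
The central angle between the endpoints is δ = arccos(p₁·p₂) ≈ 1.614 rad (92.5°).
Interpolate at f = 1/2 with slerp weights a = sin((1−f)δ)/sin δ ≈ 0.723, b = sin(fδ)/sin δ ≈ 0.723.
p = a·p₁ + b·p₂ ≈ (-0.142, -0.864, 0.483); φ = arcsin(p_z) ≈ 28.90°, λ = atan2(p_y, p_x) ≈ -99.35°.

≈ 29°N, 99°W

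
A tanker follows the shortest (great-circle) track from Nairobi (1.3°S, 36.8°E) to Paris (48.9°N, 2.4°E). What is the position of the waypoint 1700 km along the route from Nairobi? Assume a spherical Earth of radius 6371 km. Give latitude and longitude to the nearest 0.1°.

Convert each endpoint to a unit vector on the sphere (x = cos φ cos λ, y = cos φ sin λ, z = sin φ).
The central angle between the endpoints is δ = arccos(p₁·p₂) ≈ 1.018 rad (58.3°). The total great-circle distance is δ·R ≈ 1.018 × 6371 ≈ 6485 km, so the target fraction is f = 1700/6485 ≈ 0.262.
Interpolate at f ≈ 0.262 with slerp weights a = sin((1−f)δ)/sin δ ≈ 0.802, b = sin(fδ)/sin δ ≈ 0.310.
p = a·p₁ + b·p₂ ≈ (0.845, 0.489, 0.215); φ = arcsin(p_z) ≈ 12.43°, λ = atan2(p_y, p_x) ≈ 30.03°.

≈ 12.4°N, 30.0°E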